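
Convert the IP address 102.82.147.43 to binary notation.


102 = 01100110
82 = 01010010
147 = 10010011
43 = 00101011
Binary: 01100110.01010010.10010011.00101011


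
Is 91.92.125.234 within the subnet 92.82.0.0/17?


Subnet network: 92.82.0.0
Test IP AND mask: 91.92.0.0
No, 91.92.125.234 is not in 92.82.0.0/17


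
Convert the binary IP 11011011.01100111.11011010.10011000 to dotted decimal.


11011011 = 219
01100111 = 103
11011010 = 218
10011000 = 152
IP: 219.103.218.152


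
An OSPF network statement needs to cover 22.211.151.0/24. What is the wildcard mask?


Subnet mask: 255.255.255.0
Wildcard = 255.255.255.255 - subnet mask
255 - 255 = 0
255 - 255 = 0
255 - 255 = 0
255 - 0 = 255
Wildcard: 0.0.0.255


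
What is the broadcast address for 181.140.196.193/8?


Network: 181.0.0.0/8
Host bits = 24
Set all host bits to 1:
Broadcast: 181.255.255.255


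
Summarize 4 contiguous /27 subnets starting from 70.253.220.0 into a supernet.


Original prefix: /27
Number of subnets: 4 = 2^2
New prefix = 27 - 2 = 25
Supernet: 70.253.220.0/25


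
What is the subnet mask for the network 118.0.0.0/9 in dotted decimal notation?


/9 means 9 network bits, 23 host bits
Binary: 11111111100000000000000000000000
Mask: 255.128.0.0


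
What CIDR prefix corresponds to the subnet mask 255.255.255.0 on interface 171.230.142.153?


Binary: 11111111.11111111.11111111.00000000
Count leading 1s
Prefix: /24


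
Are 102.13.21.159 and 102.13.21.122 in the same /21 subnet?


Mask: 255.255.248.0
102.13.21.159 AND mask = 102.13.16.0
102.13.21.122 AND mask = 102.13.16.0
Yes, same subnet (102.13.16.0)


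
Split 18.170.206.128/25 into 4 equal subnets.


New prefix = 25 + 2 = 27
Each subnet has 32 addresses
  18.170.206.128/27
  18.170.206.160/27
  18.170.206.192/27
  18.170.206.224/27
Subnets: 18.170.206.128/27, 18.170.206.160/27, 18.170.206.192/27, 18.170.206.224/27


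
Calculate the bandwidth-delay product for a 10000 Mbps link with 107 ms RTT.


BDP = bandwidth * RTT
= 10000 Mbps * 107 ms
= 10000 * 1e6 * 107 / 1000 bits
= 1070000000 bits
= 133750000 bytes
= 130615.2344 KB
BDP = 1070000000 bits (133750000 bytes)


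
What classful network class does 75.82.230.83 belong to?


First octet: 75
Binary: 01001011
0xxxxxxx -> Class A (1-126)
Class A, default mask 255.0.0.0 (/8)


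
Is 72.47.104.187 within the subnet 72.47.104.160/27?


Subnet network: 72.47.104.160
Test IP AND mask: 72.47.104.160
Yes, 72.47.104.187 is in 72.47.104.160/27


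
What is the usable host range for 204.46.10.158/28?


Network: 204.46.10.144
Broadcast: 204.46.10.159
First usable = network + 1
Last usable = broadcast - 1
Range: 204.46.10.145 to 204.46.10.158


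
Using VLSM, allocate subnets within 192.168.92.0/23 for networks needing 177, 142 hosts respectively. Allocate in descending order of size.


177 hosts -> /24 (254 usable): 192.168.92.0/24
142 hosts -> /24 (254 usable): 192.168.93.0/24
Allocation: 192.168.92.0/24 (177 hosts, 254 usable); 192.168.93.0/24 (142 hosts, 254 usable)


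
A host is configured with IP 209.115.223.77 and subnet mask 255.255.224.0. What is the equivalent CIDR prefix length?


Binary: 11111111.11111111.11100000.00000000
Count leading 1s
Prefix: /19


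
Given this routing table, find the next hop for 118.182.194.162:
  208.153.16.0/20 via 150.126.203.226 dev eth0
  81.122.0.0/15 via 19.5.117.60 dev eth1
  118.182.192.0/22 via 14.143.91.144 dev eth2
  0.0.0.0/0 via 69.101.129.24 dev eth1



Longest prefix match for 118.182.194.162:
  /20 208.153.16.0: no
  /15 81.122.0.0: no
  /22 118.182.192.0: MATCH
  /0 0.0.0.0: MATCH
Selected: next-hop 14.143.91.144 via eth2 (matched /22)


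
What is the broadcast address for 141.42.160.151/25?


Network: 141.42.160.128/25
Host bits = 7
Set all host bits to 1:
Broadcast: 141.42.160.255


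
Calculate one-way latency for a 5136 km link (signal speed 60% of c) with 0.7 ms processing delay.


Speed = 0.6 * 3e5 km/s = 180000 km/s
Propagation delay = 5136 / 180000 = 0.0285 s = 28.5333 ms
Processing delay = 0.7 ms
Total one-way latency = 29.2333 ms


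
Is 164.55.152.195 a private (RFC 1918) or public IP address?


RFC 1918 private ranges:
  10.0.0.0/8 (10.0.0.0 - 10.255.255.255)
  172.16.0.0/12 (172.16.0.0 - 172.31.255.255)
  192.168.0.0/16 (192.168.0.0 - 192.168.255.255)
Public (not in any RFC 1918 range)


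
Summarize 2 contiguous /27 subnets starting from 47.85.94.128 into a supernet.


Original prefix: /27
Number of subnets: 2 = 2^1
New prefix = 27 - 1 = 26
Supernet: 47.85.94.128/26


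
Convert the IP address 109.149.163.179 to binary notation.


109 = 01101101
149 = 10010101
163 = 10100011
179 = 10110011
Binary: 01101101.10010101.10100011.10110011


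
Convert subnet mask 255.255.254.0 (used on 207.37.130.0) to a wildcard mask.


Subnet mask: 255.255.254.0
Wildcard = 255.255.255.255 - subnet mask
255 - 255 = 0
255 - 255 = 0
255 - 254 = 1
255 - 0 = 255
Wildcard: 0.0.1.255


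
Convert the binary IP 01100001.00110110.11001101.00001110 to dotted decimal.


01100001 = 97
00110110 = 54
11001101 = 205
00001110 = 14
IP: 97.54.205.14


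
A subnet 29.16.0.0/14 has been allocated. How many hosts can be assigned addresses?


Host bits = 32 - 14 = 18
Total addresses = 2^18 = 262144
Usable = total - 2 (network and broadcast)
Usable hosts: 262142


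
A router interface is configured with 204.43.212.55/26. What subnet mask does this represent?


/26 means 26 network bits, 6 host bits
Binary: 11111111111111111111111111000000
Mask: 255.255.255.192


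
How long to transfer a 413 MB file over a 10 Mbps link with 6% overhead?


Effective throughput = 10 * (1 - 6/100) = 9.4 Mbps
File size in Mb = 413 * 8 = 3304 Mb
Time = 3304 / 9.4
Time = 351.4894 seconds


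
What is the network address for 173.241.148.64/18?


IP:   10101101.11110001.10010100.01000000
Mask: 11111111.11111111.11000000.00000000
AND operation:
Net:  10101101.11110001.10000000.00000000
Network: 173.241.128.0/18


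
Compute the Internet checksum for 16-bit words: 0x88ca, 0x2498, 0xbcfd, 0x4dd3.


Sum all words (with carry folding):
+ 0x88ca = 0x88ca
+ 0x2498 = 0xad62
+ 0xbcfd = 0x6a60
+ 0x4dd3 = 0xb833
One's complement: ~0xb833
Checksum = 0x47cc


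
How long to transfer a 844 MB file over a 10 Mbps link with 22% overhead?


Effective throughput = 10 * (1 - 22/100) = 7.8 Mbps
File size in Mb = 844 * 8 = 6752 Mb
Time = 6752 / 7.8
Time = 865.641 seconds


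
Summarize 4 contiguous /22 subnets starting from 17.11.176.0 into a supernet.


Original prefix: /22
Number of subnets: 4 = 2^2
New prefix = 22 - 2 = 20
Supernet: 17.11.176.0/20


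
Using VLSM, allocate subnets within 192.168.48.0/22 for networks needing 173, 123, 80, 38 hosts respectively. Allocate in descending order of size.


173 hosts -> /24 (254 usable): 192.168.48.0/24
123 hosts -> /25 (126 usable): 192.168.49.0/25
80 hosts -> /25 (126 usable): 192.168.49.128/25
38 hosts -> /26 (62 usable): 192.168.50.0/26
Allocation: 192.168.48.0/24 (173 hosts, 254 usable); 192.168.49.0/25 (123 hosts, 126 usable); 192.168.49.128/25 (80 hosts, 126 usable); 192.168.50.0/26 (38 hosts, 62 usable)


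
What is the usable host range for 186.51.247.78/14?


Network: 186.48.0.0
Broadcast: 186.51.255.255
First usable = network + 1
Last usable = broadcast - 1
Range: 186.48.0.1 to 186.51.255.254


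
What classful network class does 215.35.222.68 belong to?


First octet: 215
Binary: 11010111
110xxxxx -> Class C (192-223)
Class C, default mask 255.255.255.0 (/24)


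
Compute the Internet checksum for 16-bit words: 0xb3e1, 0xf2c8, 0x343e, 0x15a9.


Sum all words (with carry folding):
+ 0xb3e1 = 0xb3e1
+ 0xf2c8 = 0xa6aa
+ 0x343e = 0xdae8
+ 0x15a9 = 0xf091
One's complement: ~0xf091
Checksum = 0x0f6e


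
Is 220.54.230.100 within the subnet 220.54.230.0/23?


Subnet network: 220.54.230.0
Test IP AND mask: 220.54.230.0
Yes, 220.54.230.100 is in 220.54.230.0/23


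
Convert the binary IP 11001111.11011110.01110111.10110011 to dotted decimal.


11001111 = 207
11011110 = 222
01110111 = 119
10110011 = 179
IP: 207.222.119.179


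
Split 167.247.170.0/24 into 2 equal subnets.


New prefix = 24 + 1 = 25
Each subnet has 128 addresses
  167.247.170.0/25
  167.247.170.128/25
Subnets: 167.247.170.0/25, 167.247.170.128/25


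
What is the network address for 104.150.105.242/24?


IP:   01101000.10010110.01101001.11110010
Mask: 11111111.11111111.11111111.00000000
AND operation:
Net:  01101000.10010110.01101001.00000000
Network: 104.150.105.0/24


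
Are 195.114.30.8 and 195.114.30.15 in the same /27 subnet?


Mask: 255.255.255.224
195.114.30.8 AND mask = 195.114.30.0
195.114.30.15 AND mask = 195.114.30.0
Yes, same subnet (195.114.30.0)


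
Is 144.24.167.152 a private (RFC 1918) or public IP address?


RFC 1918 private ranges:
  10.0.0.0/8 (10.0.0.0 - 10.255.255.255)
  172.16.0.0/12 (172.16.0.0 - 172.31.255.255)
  192.168.0.0/16 (192.168.0.0 - 192.168.255.255)
Public (not in any RFC 1918 range)


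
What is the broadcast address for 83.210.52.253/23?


Network: 83.210.52.0/23
Host bits = 9
Set all host bits to 1:
Broadcast: 83.210.53.255


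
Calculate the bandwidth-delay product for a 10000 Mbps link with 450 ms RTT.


BDP = bandwidth * RTT
= 10000 Mbps * 450 ms
= 10000 * 1e6 * 450 / 1000 bits
= 4500000000 bits
= 562500000 bytes
= 549316.4062 KB
BDP = 4500000000 bits (562500000 bytes)


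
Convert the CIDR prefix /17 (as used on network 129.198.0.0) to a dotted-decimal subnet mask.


/17 means 17 network bits, 15 host bits
Binary: 11111111111111111000000000000000
Mask: 255.255.128.0


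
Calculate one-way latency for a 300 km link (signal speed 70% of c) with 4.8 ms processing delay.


Speed = 0.7 * 3e5 km/s = 210000 km/s
Propagation delay = 300 / 210000 = 0.0014 s = 1.4286 ms
Processing delay = 4.8 ms
Total one-way latency = 6.2286 ms


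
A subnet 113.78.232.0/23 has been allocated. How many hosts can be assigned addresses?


Host bits = 32 - 23 = 9
Total addresses = 2^9 = 512
Usable = total - 2 (network and broadcast)
Usable hosts: 510


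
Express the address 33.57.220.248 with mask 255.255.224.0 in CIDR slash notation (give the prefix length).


Binary: 11111111.11111111.11100000.00000000
Count leading 1s
Prefix: /19


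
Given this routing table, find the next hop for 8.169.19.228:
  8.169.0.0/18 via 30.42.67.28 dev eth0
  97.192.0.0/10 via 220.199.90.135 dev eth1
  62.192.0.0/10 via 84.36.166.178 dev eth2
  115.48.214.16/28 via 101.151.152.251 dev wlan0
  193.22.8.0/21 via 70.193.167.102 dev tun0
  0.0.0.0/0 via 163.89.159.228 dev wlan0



Longest prefix match for 8.169.19.228:
  /18 8.169.0.0: MATCH
  /10 97.192.0.0: no
  /10 62.192.0.0: no
  /28 115.48.214.16: no
  /21 193.22.8.0: no
  /0 0.0.0.0: MATCH
Selected: next-hop 30.42.67.28 via eth0 (matched /18)


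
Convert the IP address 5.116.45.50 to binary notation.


5 = 00000101
116 = 01110100
45 = 00101101
50 = 00110010
Binary: 00000101.01110100.00101101.00110010


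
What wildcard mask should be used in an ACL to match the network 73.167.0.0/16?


Subnet mask: 255.255.0.0
Wildcard = 255.255.255.255 - subnet mask
255 - 255 = 0
255 - 255 = 0
255 - 0 = 255
255 - 0 = 255
Wildcard: 0.0.255.255


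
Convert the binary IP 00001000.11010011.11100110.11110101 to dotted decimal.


00001000 = 8
11010011 = 211
11100110 = 230
11110101 = 245
IP: 8.211.230.245


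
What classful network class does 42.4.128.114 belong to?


First octet: 42
Binary: 00101010
0xxxxxxx -> Class A (1-126)
Class A, default mask 255.0.0.0 (/8)


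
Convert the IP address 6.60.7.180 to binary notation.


6 = 00000110
60 = 00111100
7 = 00000111
180 = 10110100
Binary: 00000110.00111100.00000111.10110100


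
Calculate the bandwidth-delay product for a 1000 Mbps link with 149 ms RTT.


BDP = bandwidth * RTT
= 1000 Mbps * 149 ms
= 1000 * 1e6 * 149 / 1000 bits
= 149000000 bits
= 18625000 bytes
= 18188.4766 KB
BDP = 149000000 bits (18625000 bytes)


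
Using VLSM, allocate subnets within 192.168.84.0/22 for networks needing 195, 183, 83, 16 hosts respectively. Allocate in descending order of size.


195 hosts -> /24 (254 usable): 192.168.84.0/24
183 hosts -> /24 (254 usable): 192.168.85.0/24
83 hosts -> /25 (126 usable): 192.168.86.0/25
16 hosts -> /27 (30 usable): 192.168.86.128/27
Allocation: 192.168.84.0/24 (195 hosts, 254 usable); 192.168.85.0/24 (183 hosts, 254 usable); 192.168.86.0/25 (83 hosts, 126 usable); 192.168.86.128/27 (16 hosts, 30 usable)


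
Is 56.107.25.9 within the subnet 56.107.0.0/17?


Subnet network: 56.107.0.0
Test IP AND mask: 56.107.0.0
Yes, 56.107.25.9 is in 56.107.0.0/17


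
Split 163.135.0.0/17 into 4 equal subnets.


New prefix = 17 + 2 = 19
Each subnet has 8192 addresses
  163.135.0.0/19
  163.135.32.0/19
  163.135.64.0/19
  163.135.96.0/19
Subnets: 163.135.0.0/19, 163.135.32.0/19, 163.135.64.0/19, 163.135.96.0/19


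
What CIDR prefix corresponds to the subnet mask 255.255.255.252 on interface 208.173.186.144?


Binary: 11111111.11111111.11111111.11111100
Count leading 1s
Prefix: /30


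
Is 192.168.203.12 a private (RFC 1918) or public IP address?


RFC 1918 private ranges:
  10.0.0.0/8 (10.0.0.0 - 10.255.255.255)
  172.16.0.0/12 (172.16.0.0 - 172.31.255.255)
  192.168.0.0/16 (192.168.0.0 - 192.168.255.255)
Private (in 192.168.0.0/16)


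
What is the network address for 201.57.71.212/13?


IP:   11001001.00111001.01000111.11010100
Mask: 11111111.11111000.00000000.00000000
AND operation:
Net:  11001001.00111000.00000000.00000000
Network: 201.56.0.0/13


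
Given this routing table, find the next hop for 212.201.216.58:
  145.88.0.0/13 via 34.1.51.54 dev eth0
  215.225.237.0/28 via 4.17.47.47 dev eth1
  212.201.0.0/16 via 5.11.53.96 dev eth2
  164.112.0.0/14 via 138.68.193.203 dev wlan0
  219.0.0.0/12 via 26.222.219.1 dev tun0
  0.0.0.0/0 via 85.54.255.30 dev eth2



Longest prefix match for 212.201.216.58:
  /13 145.88.0.0: no
  /28 215.225.237.0: no
  /16 212.201.0.0: MATCH
  /14 164.112.0.0: no
  /12 219.0.0.0: no
  /0 0.0.0.0: MATCH
Selected: next-hop 5.11.53.96 via eth2 (matched /16)


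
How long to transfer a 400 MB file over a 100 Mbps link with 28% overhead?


Effective throughput = 100 * (1 - 28/100) = 72 Mbps
File size in Mb = 400 * 8 = 3200 Mb
Time = 3200 / 72
Time = 44.4444 seconds


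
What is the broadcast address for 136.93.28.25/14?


Network: 136.92.0.0/14
Host bits = 18
Set all host bits to 1:
Broadcast: 136.95.255.255


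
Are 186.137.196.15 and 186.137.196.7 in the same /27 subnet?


Mask: 255.255.255.224
186.137.196.15 AND mask = 186.137.196.0
186.137.196.7 AND mask = 186.137.196.0
Yes, same subnet (186.137.196.0)


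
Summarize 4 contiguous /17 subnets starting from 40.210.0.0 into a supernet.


Original prefix: /17
Number of subnets: 4 = 2^2
New prefix = 17 - 2 = 15
Supernet: 40.210.0.0/15


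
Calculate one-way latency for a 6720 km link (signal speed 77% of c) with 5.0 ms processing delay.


Speed = 0.77 * 3e5 km/s = 231000 km/s
Propagation delay = 6720 / 231000 = 0.0291 s = 29.0909 ms
Processing delay = 5.0 ms
Total one-way latency = 34.0909 ms


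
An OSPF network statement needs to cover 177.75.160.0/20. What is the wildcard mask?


Subnet mask: 255.255.240.0
Wildcard = 255.255.255.255 - subnet mask
255 - 255 = 0
255 - 255 = 0
255 - 240 = 15
255 - 0 = 255
Wildcard: 0.0.15.255


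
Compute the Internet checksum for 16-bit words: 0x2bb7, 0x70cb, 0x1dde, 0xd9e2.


Sum all words (with carry folding):
+ 0x2bb7 = 0x2bb7
+ 0x70cb = 0x9c82
+ 0x1dde = 0xba60
+ 0xd9e2 = 0x9443
One's complement: ~0x9443
Checksum = 0x6bbc


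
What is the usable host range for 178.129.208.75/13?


Network: 178.128.0.0
Broadcast: 178.135.255.255
First usable = network + 1
Last usable = broadcast - 1
Range: 178.128.0.1 to 178.135.255.254


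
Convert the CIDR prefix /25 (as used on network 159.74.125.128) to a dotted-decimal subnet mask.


/25 means 25 network bits, 7 host bits
Binary: 11111111111111111111111110000000
Mask: 255.255.255.128


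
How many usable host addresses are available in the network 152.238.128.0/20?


Host bits = 32 - 20 = 12
Total addresses = 2^12 = 4096
Usable = total - 2 (network and broadcast)
Usable hosts: 4094


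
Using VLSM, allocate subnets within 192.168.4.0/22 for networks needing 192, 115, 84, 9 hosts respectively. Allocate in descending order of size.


192 hosts -> /24 (254 usable): 192.168.4.0/24
115 hosts -> /25 (126 usable): 192.168.5.0/25
84 hosts -> /25 (126 usable): 192.168.5.128/25
9 hosts -> /28 (14 usable): 192.168.6.0/28
Allocation: 192.168.4.0/24 (192 hosts, 254 usable); 192.168.5.0/25 (115 hosts, 126 usable); 192.168.5.128/25 (84 hosts, 126 usable); 192.168.6.0/28 (9 hosts, 14 usable)


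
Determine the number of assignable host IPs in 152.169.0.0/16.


Host bits = 32 - 16 = 16
Total addresses = 2^16 = 65536
Usable = total - 2 (network and broadcast)
Usable hosts: 65534


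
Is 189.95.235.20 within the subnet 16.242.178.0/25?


Subnet network: 16.242.178.0
Test IP AND mask: 189.95.235.0
No, 189.95.235.20 is not in 16.242.178.0/25


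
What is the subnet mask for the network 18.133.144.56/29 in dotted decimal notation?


/29 means 29 network bits, 3 host bits
Binary: 11111111111111111111111111111000
Mask: 255.255.255.248


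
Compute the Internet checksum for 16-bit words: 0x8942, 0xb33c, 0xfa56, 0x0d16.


Sum all words (with carry folding):
+ 0x8942 = 0x8942
+ 0xb33c = 0x3c7f
+ 0xfa56 = 0x36d6
+ 0x0d16 = 0x43ec
One's complement: ~0x43ec
Checksum = 0xbc13


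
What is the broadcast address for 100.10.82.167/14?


Network: 100.8.0.0/14
Host bits = 18
Set all host bits to 1:
Broadcast: 100.11.255.255


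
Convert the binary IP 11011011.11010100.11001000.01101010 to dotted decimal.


11011011 = 219
11010100 = 212
11001000 = 200
01101010 = 106
IP: 219.212.200.106


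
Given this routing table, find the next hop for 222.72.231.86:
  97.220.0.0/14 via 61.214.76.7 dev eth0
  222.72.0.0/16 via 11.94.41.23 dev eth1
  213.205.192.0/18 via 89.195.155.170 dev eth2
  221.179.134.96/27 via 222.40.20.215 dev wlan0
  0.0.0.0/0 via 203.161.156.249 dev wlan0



Longest prefix match for 222.72.231.86:
  /14 97.220.0.0: no
  /16 222.72.0.0: MATCH
  /18 213.205.192.0: no
  /27 221.179.134.96: no
  /0 0.0.0.0: MATCH
Selected: next-hop 11.94.41.23 via eth1 (matched /16)


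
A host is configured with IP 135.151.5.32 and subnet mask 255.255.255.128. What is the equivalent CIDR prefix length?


Binary: 11111111.11111111.11111111.10000000
Count leading 1s
Prefix: /25


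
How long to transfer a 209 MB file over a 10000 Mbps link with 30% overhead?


Effective throughput = 10000 * (1 - 30/100) = 7000 Mbps
File size in Mb = 209 * 8 = 1672 Mb
Time = 1672 / 7000
Time = 0.2389 seconds


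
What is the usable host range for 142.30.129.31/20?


Network: 142.30.128.0
Broadcast: 142.30.143.255
First usable = network + 1
Last usable = broadcast - 1
Range: 142.30.128.1 to 142.30.143.254


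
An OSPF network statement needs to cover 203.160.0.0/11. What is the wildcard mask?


Subnet mask: 255.224.0.0
Wildcard = 255.255.255.255 - subnet mask
255 - 255 = 0
255 - 224 = 31
255 - 0 = 255
255 - 0 = 255
Wildcard: 0.31.255.255


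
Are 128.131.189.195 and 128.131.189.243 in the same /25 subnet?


Mask: 255.255.255.128
128.131.189.195 AND mask = 128.131.189.128
128.131.189.243 AND mask = 128.131.189.128
Yes, same subnet (128.131.189.128)


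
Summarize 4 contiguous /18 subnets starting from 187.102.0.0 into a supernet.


Original prefix: /18
Number of subnets: 4 = 2^2
New prefix = 18 - 2 = 16
Supernet: 187.102.0.0/16


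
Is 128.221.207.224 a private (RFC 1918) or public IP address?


RFC 1918 private ranges:
  10.0.0.0/8 (10.0.0.0 - 10.255.255.255)
  172.16.0.0/12 (172.16.0.0 - 172.31.255.255)
  192.168.0.0/16 (192.168.0.0 - 192.168.255.255)
Public (not in any RFC 1918 range)


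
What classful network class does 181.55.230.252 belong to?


First octet: 181
Binary: 10110101
10xxxxxx -> Class B (128-191)
Class B, default mask 255.255.0.0 (/16)


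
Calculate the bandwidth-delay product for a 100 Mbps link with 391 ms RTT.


BDP = bandwidth * RTT
= 100 Mbps * 391 ms
= 100 * 1e6 * 391 / 1000 bits
= 39100000 bits
= 4887500 bytes
= 4772.9492 KB
BDP = 39100000 bits (4887500 bytes)


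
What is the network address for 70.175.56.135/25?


IP:   01000110.10101111.00111000.10000111
Mask: 11111111.11111111.11111111.10000000
AND operation:
Net:  01000110.10101111.00111000.10000000
Network: 70.175.56.128/25


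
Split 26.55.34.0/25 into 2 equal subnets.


New prefix = 25 + 1 = 26
Each subnet has 64 addresses
  26.55.34.0/26
  26.55.34.64/26
Subnets: 26.55.34.0/26, 26.55.34.64/26


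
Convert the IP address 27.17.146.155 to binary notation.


27 = 00011011
17 = 00010001
146 = 10010010
155 = 10011011
Binary: 00011011.00010001.10010010.10011011


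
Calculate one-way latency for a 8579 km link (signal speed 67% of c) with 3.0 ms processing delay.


Speed = 0.67 * 3e5 km/s = 201000 km/s
Propagation delay = 8579 / 201000 = 0.0427 s = 42.6816 ms
Processing delay = 3.0 ms
Total one-way latency = 45.6816 ms


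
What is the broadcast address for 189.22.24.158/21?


Network: 189.22.24.0/21
Host bits = 11
Set all host bits to 1:
Broadcast: 189.22.31.255


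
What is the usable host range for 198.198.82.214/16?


Network: 198.198.0.0
Broadcast: 198.198.255.255
First usable = network + 1
Last usable = broadcast - 1
Range: 198.198.0.1 to 198.198.255.254


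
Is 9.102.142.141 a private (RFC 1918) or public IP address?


RFC 1918 private ranges:
  10.0.0.0/8 (10.0.0.0 - 10.255.255.255)
  172.16.0.0/12 (172.16.0.0 - 172.31.255.255)
  192.168.0.0/16 (192.168.0.0 - 192.168.255.255)
Public (not in any RFC 1918 range)


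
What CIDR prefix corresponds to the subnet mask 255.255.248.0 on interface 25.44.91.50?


Binary: 11111111.11111111.11111000.00000000
Count leading 1s
Prefix: /21


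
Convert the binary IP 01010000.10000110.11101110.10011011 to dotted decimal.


01010000 = 80
10000110 = 134
11101110 = 238
10011011 = 155
IP: 80.134.238.155


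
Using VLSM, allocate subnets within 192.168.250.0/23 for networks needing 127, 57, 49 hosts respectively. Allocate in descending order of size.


127 hosts -> /24 (254 usable): 192.168.250.0/24
57 hosts -> /26 (62 usable): 192.168.251.0/26
49 hosts -> /26 (62 usable): 192.168.251.64/26
Allocation: 192.168.250.0/24 (127 hosts, 254 usable); 192.168.251.0/26 (57 hosts, 62 usable); 192.168.251.64/26 (49 hosts, 62 usable)


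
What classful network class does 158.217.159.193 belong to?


First octet: 158
Binary: 10011110
10xxxxxx -> Class B (128-191)
Class B, default mask 255.255.0.0 (/16)


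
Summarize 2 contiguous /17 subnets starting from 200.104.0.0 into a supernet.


Original prefix: /17
Number of subnets: 2 = 2^1
New prefix = 17 - 1 = 16
Supernet: 200.104.0.0/16


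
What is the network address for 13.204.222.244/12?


IP:   00001101.11001100.11011110.11110100
Mask: 11111111.11110000.00000000.00000000
AND operation:
Net:  00001101.11000000.00000000.00000000
Network: 13.192.0.0/12


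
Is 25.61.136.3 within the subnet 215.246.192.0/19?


Subnet network: 215.246.192.0
Test IP AND mask: 25.61.128.0
No, 25.61.136.3 is not in 215.246.192.0/19


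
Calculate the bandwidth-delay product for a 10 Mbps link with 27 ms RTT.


BDP = bandwidth * RTT
= 10 Mbps * 27 ms
= 10 * 1e6 * 27 / 1000 bits
= 270000 bits
= 33750 bytes
= 32.959 KB
BDP = 270000 bits (33750 bytes)


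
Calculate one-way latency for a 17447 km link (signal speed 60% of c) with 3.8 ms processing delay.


Speed = 0.6 * 3e5 km/s = 180000 km/s
Propagation delay = 17447 / 180000 = 0.0969 s = 96.9278 ms
Processing delay = 3.8 ms
Total one-way latency = 100.7278 ms


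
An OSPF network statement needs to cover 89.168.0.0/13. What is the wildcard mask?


Subnet mask: 255.248.0.0
Wildcard = 255.255.255.255 - subnet mask
255 - 255 = 0
255 - 248 = 7
255 - 0 = 255
255 - 0 = 255
Wildcard: 0.7.255.255


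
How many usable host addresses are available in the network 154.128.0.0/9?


Host bits = 32 - 9 = 23
Total addresses = 2^23 = 8388608
Usable = total - 2 (network and broadcast)
Usable hosts: 8388606


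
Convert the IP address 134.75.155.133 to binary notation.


134 = 10000110
75 = 01001011
155 = 10011011
133 = 10000101
Binary: 10000110.01001011.10011011.10000101


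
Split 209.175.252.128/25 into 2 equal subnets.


New prefix = 25 + 1 = 26
Each subnet has 64 addresses
  209.175.252.128/26
  209.175.252.192/26
Subnets: 209.175.252.128/26, 209.175.252.192/26


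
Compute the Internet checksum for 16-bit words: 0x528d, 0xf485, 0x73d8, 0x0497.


Sum all words (with carry folding):
+ 0x528d = 0x528d
+ 0xf485 = 0x4713
+ 0x73d8 = 0xbaeb
+ 0x0497 = 0xbf82
One's complement: ~0xbf82
Checksum = 0x407d


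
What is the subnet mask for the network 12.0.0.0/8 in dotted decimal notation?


/8 means 8 network bits, 24 host bits
Binary: 11111111000000000000000000000000
Mask: 255.0.0.0


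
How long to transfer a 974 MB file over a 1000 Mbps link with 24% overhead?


Effective throughput = 1000 * (1 - 24/100) = 760 Mbps
File size in Mb = 974 * 8 = 7792 Mb
Time = 7792 / 760
Time = 10.2526 seconds


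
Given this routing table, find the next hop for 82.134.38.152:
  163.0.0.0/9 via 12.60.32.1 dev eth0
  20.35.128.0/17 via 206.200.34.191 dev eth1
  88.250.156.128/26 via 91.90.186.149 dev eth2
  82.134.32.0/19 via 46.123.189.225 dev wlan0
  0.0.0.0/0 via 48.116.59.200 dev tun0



Longest prefix match for 82.134.38.152:
  /9 163.0.0.0: no
  /17 20.35.128.0: no
  /26 88.250.156.128: no
  /19 82.134.32.0: MATCH
  /0 0.0.0.0: MATCH
Selected: next-hop 46.123.189.225 via wlan0 (matched /19)


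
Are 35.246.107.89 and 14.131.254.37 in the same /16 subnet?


Mask: 255.255.0.0
35.246.107.89 AND mask = 35.246.0.0
14.131.254.37 AND mask = 14.131.0.0
No, different subnets (35.246.0.0 vs 14.131.0.0)


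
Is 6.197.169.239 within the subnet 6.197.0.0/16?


Subnet network: 6.197.0.0
Test IP AND mask: 6.197.0.0
Yes, 6.197.169.239 is in 6.197.0.0/16


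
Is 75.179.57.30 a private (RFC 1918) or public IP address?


RFC 1918 private ranges:
  10.0.0.0/8 (10.0.0.0 - 10.255.255.255)
  172.16.0.0/12 (172.16.0.0 - 172.31.255.255)
  192.168.0.0/16 (192.168.0.0 - 192.168.255.255)
Public (not in any RFC 1918 range)


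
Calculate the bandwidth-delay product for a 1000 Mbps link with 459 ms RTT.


BDP = bandwidth * RTT
= 1000 Mbps * 459 ms
= 1000 * 1e6 * 459 / 1000 bits
= 459000000 bits
= 57375000 bytes
= 56030.2734 KB
BDP = 459000000 bits (57375000 bytes)


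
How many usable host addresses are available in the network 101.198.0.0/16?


Host bits = 32 - 16 = 16
Total addresses = 2^16 = 65536
Usable = total - 2 (network and broadcast)
Usable hosts: 65534


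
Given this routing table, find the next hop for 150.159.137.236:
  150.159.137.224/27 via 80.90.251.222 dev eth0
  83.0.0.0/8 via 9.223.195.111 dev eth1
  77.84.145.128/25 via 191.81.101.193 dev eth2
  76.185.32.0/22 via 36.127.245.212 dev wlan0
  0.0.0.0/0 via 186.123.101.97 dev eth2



Longest prefix match for 150.159.137.236:
  /27 150.159.137.224: MATCH
  /8 83.0.0.0: no
  /25 77.84.145.128: no
  /22 76.185.32.0: no
  /0 0.0.0.0: MATCH
Selected: next-hop 80.90.251.222 via eth0 (matched /27)


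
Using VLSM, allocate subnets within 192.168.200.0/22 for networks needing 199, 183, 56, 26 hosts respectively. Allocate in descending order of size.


199 hosts -> /24 (254 usable): 192.168.200.0/24
183 hosts -> /24 (254 usable): 192.168.201.0/24
56 hosts -> /26 (62 usable): 192.168.202.0/26
26 hosts -> /27 (30 usable): 192.168.202.64/27
Allocation: 192.168.200.0/24 (199 hosts, 254 usable); 192.168.201.0/24 (183 hosts, 254 usable); 192.168.202.0/26 (56 hosts, 62 usable); 192.168.202.64/27 (26 hosts, 30 usable)


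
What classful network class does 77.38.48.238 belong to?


First octet: 77
Binary: 01001101
0xxxxxxx -> Class A (1-126)
Class A, default mask 255.0.0.0 (/8)


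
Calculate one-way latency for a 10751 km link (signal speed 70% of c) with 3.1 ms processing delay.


Speed = 0.7 * 3e5 km/s = 210000 km/s
Propagation delay = 10751 / 210000 = 0.0512 s = 51.1952 ms
Processing delay = 3.1 ms
Total one-way latency = 54.2952 ms


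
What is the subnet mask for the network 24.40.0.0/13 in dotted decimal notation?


/13 means 13 network bits, 19 host bits
Binary: 11111111111110000000000000000000
Mask: 255.248.0.0


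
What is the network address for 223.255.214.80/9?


IP:   11011111.11111111.11010110.01010000
Mask: 11111111.10000000.00000000.00000000
AND operation:
Net:  11011111.10000000.00000000.00000000
Network: 223.128.0.0/9


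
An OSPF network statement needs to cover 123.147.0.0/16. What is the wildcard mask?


Subnet mask: 255.255.0.0
Wildcard = 255.255.255.255 - subnet mask
255 - 255 = 0
255 - 255 = 0
255 - 0 = 255
255 - 0 = 255
Wildcard: 0.0.255.255


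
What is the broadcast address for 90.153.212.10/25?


Network: 90.153.212.0/25
Host bits = 7
Set all host bits to 1:
Broadcast: 90.153.212.127


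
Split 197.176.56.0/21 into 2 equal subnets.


New prefix = 21 + 1 = 22
Each subnet has 1024 addresses
  197.176.56.0/22
  197.176.60.0/22
Subnets: 197.176.56.0/22, 197.176.60.0/22


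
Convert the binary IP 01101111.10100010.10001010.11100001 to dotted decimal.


01101111 = 111
10100010 = 162
10001010 = 138
11100001 = 225
IP: 111.162.138.225


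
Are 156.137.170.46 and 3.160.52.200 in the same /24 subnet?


Mask: 255.255.255.0
156.137.170.46 AND mask = 156.137.170.0
3.160.52.200 AND mask = 3.160.52.0
No, different subnets (156.137.170.0 vs 3.160.52.0)


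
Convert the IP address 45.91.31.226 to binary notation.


45 = 00101101
91 = 01011011
31 = 00011111
226 = 11100010
Binary: 00101101.01011011.00011111.11100010


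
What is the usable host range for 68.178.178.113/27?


Network: 68.178.178.96
Broadcast: 68.178.178.127
First usable = network + 1
Last usable = broadcast - 1
Range: 68.178.178.97 to 68.178.178.126


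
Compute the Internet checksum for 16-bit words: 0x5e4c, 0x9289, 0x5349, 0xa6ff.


Sum all words (with carry folding):
+ 0x5e4c = 0x5e4c
+ 0x9289 = 0xf0d5
+ 0x5349 = 0x441f
+ 0xa6ff = 0xeb1e
One's complement: ~0xeb1e
Checksum = 0x14e1


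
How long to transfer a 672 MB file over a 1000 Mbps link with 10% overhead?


Effective throughput = 1000 * (1 - 10/100) = 900 Mbps
File size in Mb = 672 * 8 = 5376 Mb
Time = 5376 / 900
Time = 5.9733 seconds


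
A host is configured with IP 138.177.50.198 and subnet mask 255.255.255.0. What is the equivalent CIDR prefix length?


Binary: 11111111.11111111.11111111.00000000
Count leading 1s
Prefix: /24


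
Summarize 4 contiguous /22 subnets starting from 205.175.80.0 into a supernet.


Original prefix: /22
Number of subnets: 4 = 2^2
New prefix = 22 - 2 = 20
Supernet: 205.175.80.0/20


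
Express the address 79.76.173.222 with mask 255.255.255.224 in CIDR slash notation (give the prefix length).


Binary: 11111111.11111111.11111111.11100000
Count leading 1s
Prefix: /27


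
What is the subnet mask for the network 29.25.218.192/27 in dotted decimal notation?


/27 means 27 network bits, 5 host bits
Binary: 11111111111111111111111111100000
Mask: 255.255.255.224


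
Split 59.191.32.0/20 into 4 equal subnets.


New prefix = 20 + 2 = 22
Each subnet has 1024 addresses
  59.191.32.0/22
  59.191.36.0/22
  59.191.40.0/22
  59.191.44.0/22
Subnets: 59.191.32.0/22, 59.191.36.0/22, 59.191.40.0/22, 59.191.44.0/22


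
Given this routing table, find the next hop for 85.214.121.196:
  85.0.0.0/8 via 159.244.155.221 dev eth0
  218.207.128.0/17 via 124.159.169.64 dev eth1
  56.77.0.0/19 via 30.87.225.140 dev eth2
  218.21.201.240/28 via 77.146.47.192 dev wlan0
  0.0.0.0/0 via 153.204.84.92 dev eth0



Longest prefix match for 85.214.121.196:
  /8 85.0.0.0: MATCH
  /17 218.207.128.0: no
  /19 56.77.0.0: no
  /28 218.21.201.240: no
  /0 0.0.0.0: MATCH
Selected: next-hop 159.244.155.221 via eth0 (matched /8)


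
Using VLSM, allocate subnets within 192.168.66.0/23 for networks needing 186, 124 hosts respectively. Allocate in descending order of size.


186 hosts -> /24 (254 usable): 192.168.66.0/24
124 hosts -> /25 (126 usable): 192.168.67.0/25
Allocation: 192.168.66.0/24 (186 hosts, 254 usable); 192.168.67.0/25 (124 hosts, 126 usable)


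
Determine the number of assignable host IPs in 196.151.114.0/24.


Host bits = 32 - 24 = 8
Total addresses = 2^8 = 256
Usable = total - 2 (network and broadcast)
Usable hosts: 254


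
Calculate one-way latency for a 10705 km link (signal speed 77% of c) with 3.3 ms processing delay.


Speed = 0.77 * 3e5 km/s = 231000 km/s
Propagation delay = 10705 / 231000 = 0.0463 s = 46.342 ms
Processing delay = 3.3 ms
Total one-way latency = 49.642 ms


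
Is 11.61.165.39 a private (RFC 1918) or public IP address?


RFC 1918 private ranges:
  10.0.0.0/8 (10.0.0.0 - 10.255.255.255)
  172.16.0.0/12 (172.16.0.0 - 172.31.255.255)
  192.168.0.0/16 (192.168.0.0 - 192.168.255.255)
Public (not in any RFC 1918 range)


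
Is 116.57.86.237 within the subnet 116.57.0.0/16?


Subnet network: 116.57.0.0
Test IP AND mask: 116.57.0.0
Yes, 116.57.86.237 is in 116.57.0.0/16


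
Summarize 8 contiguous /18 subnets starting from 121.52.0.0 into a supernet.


Original prefix: /18
Number of subnets: 8 = 2^3
New prefix = 18 - 3 = 15
Supernet: 121.52.0.0/15


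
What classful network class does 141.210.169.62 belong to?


First octet: 141
Binary: 10001101
10xxxxxx -> Class B (128-191)
Class B, default mask 255.255.0.0 (/16)


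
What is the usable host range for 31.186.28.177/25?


Network: 31.186.28.128
Broadcast: 31.186.28.255
First usable = network + 1
Last usable = broadcast - 1
Range: 31.186.28.129 to 31.186.28.254


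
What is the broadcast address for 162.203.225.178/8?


Network: 162.0.0.0/8
Host bits = 24
Set all host bits to 1:
Broadcast: 162.255.255.255


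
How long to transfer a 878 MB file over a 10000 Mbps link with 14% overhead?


Effective throughput = 10000 * (1 - 14/100) = 8600 Mbps
File size in Mb = 878 * 8 = 7024 Mb
Time = 7024 / 8600
Time = 0.8167 seconds


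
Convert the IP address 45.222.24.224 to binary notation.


45 = 00101101
222 = 11011110
24 = 00011000
224 = 11100000
Binary: 00101101.11011110.00011000.11100000


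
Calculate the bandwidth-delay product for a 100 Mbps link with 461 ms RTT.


BDP = bandwidth * RTT
= 100 Mbps * 461 ms
= 100 * 1e6 * 461 / 1000 bits
= 46100000 bits
= 5762500 bytes
= 5627.4414 KB
BDP = 46100000 bits (5762500 bytes)


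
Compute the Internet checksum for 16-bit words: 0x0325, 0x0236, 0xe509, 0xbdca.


Sum all words (with carry folding):
+ 0x0325 = 0x0325
+ 0x0236 = 0x055b
+ 0xe509 = 0xea64
+ 0xbdca = 0xa82f
One's complement: ~0xa82f
Checksum = 0x57d0


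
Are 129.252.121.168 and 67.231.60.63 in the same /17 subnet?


Mask: 255.255.128.0
129.252.121.168 AND mask = 129.252.0.0
67.231.60.63 AND mask = 67.231.0.0
No, different subnets (129.252.0.0 vs 67.231.0.0)


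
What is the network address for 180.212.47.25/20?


IP:   10110100.11010100.00101111.00011001
Mask: 11111111.11111111.11110000.00000000
AND operation:
Net:  10110100.11010100.00100000.00000000
Network: 180.212.32.0/20


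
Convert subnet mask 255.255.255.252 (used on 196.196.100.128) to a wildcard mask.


Subnet mask: 255.255.255.252
Wildcard = 255.255.255.255 - subnet mask
255 - 255 = 0
255 - 255 = 0
255 - 255 = 0
255 - 252 = 3
Wildcard: 0.0.0.3


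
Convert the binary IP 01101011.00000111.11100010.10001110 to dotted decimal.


01101011 = 107
00000111 = 7
11100010 = 226
10001110 = 142
IP: 107.7.226.142


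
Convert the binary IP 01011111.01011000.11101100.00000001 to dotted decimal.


01011111 = 95
01011000 = 88
11101100 = 236
00000001 = 1
IP: 95.88.236.1


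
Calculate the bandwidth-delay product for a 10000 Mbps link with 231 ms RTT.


BDP = bandwidth * RTT
= 10000 Mbps * 231 ms
= 10000 * 1e6 * 231 / 1000 bits
= 2310000000 bits
= 288750000 bytes
= 281982.4219 KB
BDP = 2310000000 bits (288750000 bytes)


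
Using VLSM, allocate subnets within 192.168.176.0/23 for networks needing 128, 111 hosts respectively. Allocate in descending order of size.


128 hosts -> /24 (254 usable): 192.168.176.0/24
111 hosts -> /25 (126 usable): 192.168.177.0/25
Allocation: 192.168.176.0/24 (128 hosts, 254 usable); 192.168.177.0/25 (111 hosts, 126 usable)


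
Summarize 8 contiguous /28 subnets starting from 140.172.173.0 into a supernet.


Original prefix: /28
Number of subnets: 8 = 2^3
New prefix = 28 - 3 = 25
Supernet: 140.172.173.0/25


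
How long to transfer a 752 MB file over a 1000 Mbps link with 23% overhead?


Effective throughput = 1000 * (1 - 23/100) = 770 Mbps
File size in Mb = 752 * 8 = 6016 Mb
Time = 6016 / 770
Time = 7.813 seconds


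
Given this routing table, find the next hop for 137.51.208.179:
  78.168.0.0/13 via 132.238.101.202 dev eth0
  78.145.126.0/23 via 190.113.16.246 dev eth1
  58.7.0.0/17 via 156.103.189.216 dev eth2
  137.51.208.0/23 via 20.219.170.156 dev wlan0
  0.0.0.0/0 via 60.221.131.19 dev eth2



Longest prefix match for 137.51.208.179:
  /13 78.168.0.0: no
  /23 78.145.126.0: no
  /17 58.7.0.0: no
  /23 137.51.208.0: MATCH
  /0 0.0.0.0: MATCH
Selected: next-hop 20.219.170.156 via wlan0 (matched /23)


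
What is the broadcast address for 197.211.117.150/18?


Network: 197.211.64.0/18
Host bits = 14
Set all host bits to 1:
Broadcast: 197.211.127.255


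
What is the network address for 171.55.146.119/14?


IP:   10101011.00110111.10010010.01110111
Mask: 11111111.11111100.00000000.00000000
AND operation:
Net:  10101011.00110100.00000000.00000000
Network: 171.52.0.0/14


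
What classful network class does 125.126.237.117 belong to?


First octet: 125
Binary: 01111101
0xxxxxxx -> Class A (1-126)
Class A, default mask 255.0.0.0 (/8)


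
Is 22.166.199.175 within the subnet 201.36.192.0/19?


Subnet network: 201.36.192.0
Test IP AND mask: 22.166.192.0
No, 22.166.199.175 is not in 201.36.192.0/19


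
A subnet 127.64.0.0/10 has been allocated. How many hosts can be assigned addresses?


Host bits = 32 - 10 = 22
Total addresses = 2^22 = 4194304
Usable = total - 2 (network and broadcast)
Usable hosts: 4194302


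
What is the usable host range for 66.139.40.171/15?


Network: 66.138.0.0
Broadcast: 66.139.255.255
First usable = network + 1
Last usable = broadcast - 1
Range: 66.138.0.1 to 66.139.255.254


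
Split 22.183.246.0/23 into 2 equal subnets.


New prefix = 23 + 1 = 24
Each subnet has 256 addresses
  22.183.246.0/24
  22.183.247.0/24
Subnets: 22.183.246.0/24, 22.183.247.0/24


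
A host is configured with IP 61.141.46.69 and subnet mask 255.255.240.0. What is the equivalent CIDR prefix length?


Binary: 11111111.11111111.11110000.00000000
Count leading 1s
Prefix: /20


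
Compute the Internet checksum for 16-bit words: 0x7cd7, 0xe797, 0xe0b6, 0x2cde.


Sum all words (with carry folding):
+ 0x7cd7 = 0x7cd7
+ 0xe797 = 0x646f
+ 0xe0b6 = 0x4526
+ 0x2cde = 0x7204
One's complement: ~0x7204
Checksum = 0x8dfb


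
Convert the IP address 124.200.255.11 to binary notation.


124 = 01111100
200 = 11001000
255 = 11111111
11 = 00001011
Binary: 01111100.11001000.11111111.00001011


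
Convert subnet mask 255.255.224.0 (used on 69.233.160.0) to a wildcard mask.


Subnet mask: 255.255.224.0
Wildcard = 255.255.255.255 - subnet mask
255 - 255 = 0
255 - 255 = 0
255 - 224 = 31
255 - 0 = 255
Wildcard: 0.0.31.255
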